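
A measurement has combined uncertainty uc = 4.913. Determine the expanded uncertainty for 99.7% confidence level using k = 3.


U = k * uc
U = 3 * 4.913
U = 14.7390

14.7390


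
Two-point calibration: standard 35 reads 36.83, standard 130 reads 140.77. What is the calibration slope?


slope = (y2 - y1) / (x2 - x1)
= (140.77 - 36.83) / (130 - 35)
= 103.9400 / 95
= 1.0941

1.0941


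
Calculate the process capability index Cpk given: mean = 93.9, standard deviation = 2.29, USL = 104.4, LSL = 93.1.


Cpu = (USL - mean) / (3*sigma) = (104.4 - 93.9) / (3*2.29) = 1.5284
Cpl = (mean - LSL) / (3*sigma) = (93.9 - 93.1) / (3*2.29) = 0.1164
Cpk = min(Cpu, Cpl) = 0.1164

0.1164


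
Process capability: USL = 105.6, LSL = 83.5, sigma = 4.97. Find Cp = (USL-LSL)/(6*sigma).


Cp = (USL - LSL) / (6 * sigma)
= (105.6 - 83.5) / (6 * 4.97)
= 22.1000 / 29.8200
= 0.7411

0.7411


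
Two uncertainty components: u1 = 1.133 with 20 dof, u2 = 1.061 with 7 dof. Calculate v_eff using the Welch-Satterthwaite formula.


uc = sqrt(u1^2 + u2^2) = sqrt(1.133^2 + 1.061^2) = 1.5522274
v_eff = uc^4 / (u1^4/v1 + u2^4/v2)
= 1.5522274^4 / (1.133^4/20 + 1.061^4/7)
= 5.8052561 / 0.26342827
v_eff = 22.0373

22.0373


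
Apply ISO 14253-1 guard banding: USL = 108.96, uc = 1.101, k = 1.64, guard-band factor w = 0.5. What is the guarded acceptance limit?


U = k * uc = 1.64 * 1.101 = 1.80564
guard band g = w * U = 0.5 * 1.80564 = 0.90282
AL = USL - g = 108.96 - 0.90282
AL = 108.0572

108.0572


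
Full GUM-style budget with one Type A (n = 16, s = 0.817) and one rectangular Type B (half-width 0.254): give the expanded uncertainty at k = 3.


u_A = s / sqrt(n) = 0.817 / sqrt(16) = 0.20425
u_B = half_width / sqrt(3) = 0.254 / sqrt(3) = 0.14664697
uc = sqrt(u_A^2 + u_B^2) = sqrt(0.20425^2 + 0.14664697^2) = 0.25144263
U = k * uc = 3 * 0.25144263
U = 0.7543

0.7543


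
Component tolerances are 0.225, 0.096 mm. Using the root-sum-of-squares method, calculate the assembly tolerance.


RSS = sqrt(0.225^2 + 0.096^2)
= sqrt(0.059841)
= 0.2446

0.2446


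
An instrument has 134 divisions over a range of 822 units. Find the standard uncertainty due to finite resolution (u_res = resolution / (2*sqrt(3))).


resolution = range / divisions
resolution = 822 / 134 = 6.1343284
u_res = resolution / (2*sqrt(3))
u_res = 6.1343284 / 3.4641016
u_res = 1.7708

1.7708


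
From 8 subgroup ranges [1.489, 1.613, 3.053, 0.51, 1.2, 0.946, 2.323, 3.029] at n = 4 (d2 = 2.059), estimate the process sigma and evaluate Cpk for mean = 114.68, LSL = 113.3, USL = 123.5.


R_bar = (1.489 + 1.613 + 3.053 + 0.51 + 1.2 + 0.946 + 2.323 + 3.029) / 8 = 1.770375
sigma = R_bar / d2 = 1.770375 / 2.059 = 0.85982273
Cp = (USL - LSL)/(6*sigma) = (123.5 - 113.3)/(6*0.85982273) = 1.9772
Cpu = (123.5 - 114.68)/(3*0.85982273) = 3.4193
Cpl = (114.68 - 113.3)/(3*0.85982273) = 0.5350
Cpk = min(Cpu, Cpl) = 0.5350

0.5350


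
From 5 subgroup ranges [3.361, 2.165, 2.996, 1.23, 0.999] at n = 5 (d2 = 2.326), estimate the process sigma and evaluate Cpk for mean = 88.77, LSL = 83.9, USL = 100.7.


R_bar = (3.361 + 2.165 + 2.996 + 1.23 + 0.999) / 5 = 2.1502
sigma = R_bar / d2 = 2.1502 / 2.326 = 0.9244196
Cp = (USL - LSL)/(6*sigma) = (100.7 - 83.9)/(6*0.9244196) = 3.0289
Cpu = (100.7 - 88.77)/(3*0.9244196) = 4.3018
Cpl = (88.77 - 83.9)/(3*0.9244196) = 1.7561
Cpk = min(Cpu, Cpl) = 1.7561

1.7561


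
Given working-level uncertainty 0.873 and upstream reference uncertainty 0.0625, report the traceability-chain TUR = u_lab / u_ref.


TUR = u_lab / u_ref
= 0.873 / 0.0625
= 13.9680

13.9680


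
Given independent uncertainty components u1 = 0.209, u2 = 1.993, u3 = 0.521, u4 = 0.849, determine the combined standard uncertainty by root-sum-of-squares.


uc = sqrt(0.209^2 + 1.993^2 + 0.521^2 + 0.849^2)
uc = sqrt(5.007972)
uc = 2.2378

2.2378


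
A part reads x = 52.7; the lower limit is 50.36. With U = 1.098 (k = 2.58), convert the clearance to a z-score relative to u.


u = U / k = 1.098 / 2.58 = 0.4255814
margin = |LSL - x| = |50.36 - 52.7| = 2.34
z = margin / u = 2.34 / 0.4255814
z = 5.4984

5.4984


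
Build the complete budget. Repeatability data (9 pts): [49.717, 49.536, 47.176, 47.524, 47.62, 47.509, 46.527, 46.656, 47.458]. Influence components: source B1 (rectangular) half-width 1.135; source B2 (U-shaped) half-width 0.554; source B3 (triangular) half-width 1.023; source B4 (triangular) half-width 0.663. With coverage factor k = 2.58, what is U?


mean = (49.717 + 49.536 + 47.176 + 47.524 + 47.62 + 47.509 + 46.527 + 46.656 + 47.458) / 9 = 47.747
s = sqrt(sum((x - mean)^2)/(n-1)) = 1.134249
u_A = s / sqrt(n) = 1.134249 / sqrt(9) = 0.378083
u_B1 = 1.135 / sqrt(3) = 0.65529256
u_B2 = 0.554 / sqrt(2) = 0.39173716
u_B3 = 1.023 / sqrt(6) = 0.417638
u_B4 = 0.663 / sqrt(6) = 0.27066862
uc = sqrt(0.378083^2 + 0.65529256^2 + 0.39173716^2 + 0.417638^2 + 0.27066862^2) = 0.98665906
U = k * uc = 2.58 * 0.98665906
U = 2.5456

2.5456


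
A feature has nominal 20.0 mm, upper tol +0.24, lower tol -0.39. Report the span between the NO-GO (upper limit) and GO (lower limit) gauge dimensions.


GO = nominal - lower_tol (smallest hole = maximum material condition)
GO = 20.0 - 0.39 = 19.61
NO-GO = nominal + upper_tol (largest hole = least material condition)
NO-GO = 20.0 + 0.24 = 20.24
spread = NO-GO - GO = 20.24 - 19.61 = 0.6300

0.6300


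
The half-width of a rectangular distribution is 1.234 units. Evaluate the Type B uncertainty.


u_B = half_width / sqrt(3)
u_B = 1.234 / 1.7320508
u_B = 0.7125

0.7125


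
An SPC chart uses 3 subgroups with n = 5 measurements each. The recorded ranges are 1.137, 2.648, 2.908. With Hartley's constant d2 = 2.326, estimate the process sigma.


R_bar = (1.137 + 2.648 + 2.908) / 3
R_bar = 6.693 / 3 = 2.231
sigma_hat = R_bar / d2 = 2.231 / 2.326 = 0.9592

0.9592


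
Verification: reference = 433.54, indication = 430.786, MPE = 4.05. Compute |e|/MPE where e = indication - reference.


e = indication - reference = 430.786 - 433.54 = -2.7540
|e| = 2.7540
ratio = |e| / MPE = 2.7540 / 4.05
ratio = 0.6800

0.6800


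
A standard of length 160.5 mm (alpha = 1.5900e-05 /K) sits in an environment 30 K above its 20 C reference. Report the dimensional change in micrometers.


dL = L * alpha * dT
= 160.5 * 1.5900e-05 * 30
= 0.0765585 mm
dL_um = 0.0765585 * 1000 = 76.5585 um

76.5585


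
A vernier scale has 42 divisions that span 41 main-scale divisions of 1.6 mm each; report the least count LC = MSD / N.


LC = MSD / n_div
= 1.6 / 42
= 0.0381

0.0381


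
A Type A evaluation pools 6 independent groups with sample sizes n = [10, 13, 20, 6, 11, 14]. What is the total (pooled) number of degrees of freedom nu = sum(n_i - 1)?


nu = sum_i (n_i - 1)
nu = ((10 - 1) + (13 - 1) + (20 - 1) + (6 - 1) + (11 - 1) + (14 - 1))
nu = 9 + 12 + 19 + 5 + 10 + 13
nu = 68

68


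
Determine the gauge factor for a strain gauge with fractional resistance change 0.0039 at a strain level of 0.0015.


GF = (dR/R) / epsilon
= 0.0039 / 0.0015
= 2.6000

2.6000


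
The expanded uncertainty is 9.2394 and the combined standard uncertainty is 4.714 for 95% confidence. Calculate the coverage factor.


k = U / uc
k = 9.2394 / 4.714
k = 1.96

1.96


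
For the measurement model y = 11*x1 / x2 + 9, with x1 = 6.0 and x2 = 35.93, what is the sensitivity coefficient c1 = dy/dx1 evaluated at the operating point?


y = 11*x1 / x2 + 9
dy/dx1 = 11/x2
Evaluate at x2 = 35.93: c1 = 11 / 35.93
c1 = 0.3062

0.3062


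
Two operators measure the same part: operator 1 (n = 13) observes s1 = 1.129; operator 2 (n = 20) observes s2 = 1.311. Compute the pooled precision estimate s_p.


s_p = sqrt(((n1-1)*s1^2 + (n2-1)*s2^2) / (n1+n2-2))
numerator = (13-1)*1.129^2 + (20-1)*1.311^2 = 15.295692 + 32.655699 = 47.951391
denominator = 13 + 20 - 2 = 31
s_p^2 = 47.951391 / 31 = 1.5468191
s_p = sqrt(1.5468191) = 1.2437

1.2437


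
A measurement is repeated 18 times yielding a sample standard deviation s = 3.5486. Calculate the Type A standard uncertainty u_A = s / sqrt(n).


u_A = s / sqrt(n)
u_A = 3.5486 / sqrt(18)
u_A = 3.5486 / 4.2426407
u_A = 0.8364

0.8364


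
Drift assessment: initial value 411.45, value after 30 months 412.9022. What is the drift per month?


rate = (v2 - v1) / months
= (412.9022 - 411.45) / 30
= 1.4522 / 30
= 0.0484

0.0484


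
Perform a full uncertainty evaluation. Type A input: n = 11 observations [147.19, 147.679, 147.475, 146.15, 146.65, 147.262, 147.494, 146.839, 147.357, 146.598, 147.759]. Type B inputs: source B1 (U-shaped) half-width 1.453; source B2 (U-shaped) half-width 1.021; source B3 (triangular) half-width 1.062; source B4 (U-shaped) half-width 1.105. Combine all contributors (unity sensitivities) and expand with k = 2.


mean = (147.19 + 147.679 + 147.475 + 146.15 + 146.65 + 147.262 + 147.494 + 146.839 + 147.357 + 146.598 + 147.759) / 11 = 147.1320909
s = sqrt(sum((x - mean)^2)/(n-1)) = 0.50789496
u_A = s / sqrt(n) = 0.50789496 / sqrt(11) = 0.15313609
u_B1 = 1.453 / sqrt(2) = 1.0274262
u_B2 = 1.021 / sqrt(2) = 0.72195602
u_B3 = 1.062 / sqrt(6) = 0.43355968
u_B4 = 1.105 / sqrt(2) = 0.78135299
uc = sqrt(0.15313609^2 + 1.0274262^2 + 0.72195602^2 + 0.43355968^2 + 0.78135299^2) = 1.5487938
U = k * uc = 2 * 1.5487938
U = 3.0976

3.0976


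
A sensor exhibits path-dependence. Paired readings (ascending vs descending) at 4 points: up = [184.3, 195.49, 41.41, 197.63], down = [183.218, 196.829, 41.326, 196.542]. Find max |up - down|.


|184.3 - 183.218| = 1.0820
|195.49 - 196.829| = 1.3390
|41.41 - 41.326| = 0.0840
|197.63 - 196.542| = 1.0880
hysteresis = max(diffs) = 1.3390

1.3390


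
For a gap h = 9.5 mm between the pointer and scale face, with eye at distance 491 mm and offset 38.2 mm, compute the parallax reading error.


error = h * offset / d
= 9.5 * 38.2 / 491
= 0.7391

0.7391


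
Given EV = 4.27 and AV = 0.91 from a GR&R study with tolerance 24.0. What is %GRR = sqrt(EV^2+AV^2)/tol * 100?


GRR = sqrt(EV^2 + AV^2) = sqrt(4.27^2 + 0.91^2) = 4.3658905
%GRR = GRR / tol * 100 = 4.3658905 / 24.0 * 100
%GRR = 18.1912

18.1912


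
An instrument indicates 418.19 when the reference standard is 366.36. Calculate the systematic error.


Systematic error = measured - true
= 418.19 - 366.36
= 51.8300

51.8300


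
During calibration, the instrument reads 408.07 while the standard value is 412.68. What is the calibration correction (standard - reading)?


Correction = standard - reading
= 412.68 - 408.07
= 4.6100

4.6100


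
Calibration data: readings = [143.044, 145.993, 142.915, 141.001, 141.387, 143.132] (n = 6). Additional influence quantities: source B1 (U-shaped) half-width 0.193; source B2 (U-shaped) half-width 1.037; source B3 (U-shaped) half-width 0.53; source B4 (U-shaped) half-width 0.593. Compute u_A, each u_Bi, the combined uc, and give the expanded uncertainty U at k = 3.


mean = (143.044 + 145.993 + 142.915 + 141.001 + 141.387 + 143.132) / 6 = 142.912
s = sqrt(sum((x - mean)^2)/(n-1)) = 1.7627218
u_A = s / sqrt(n) = 1.7627218 / sqrt(6) = 0.71962816
u_B1 = 0.193 / sqrt(2) = 0.13647161
u_B2 = 1.037 / sqrt(2) = 0.73326973
u_B3 = 0.53 / sqrt(2) = 0.37476659
u_B4 = 0.593 / sqrt(2) = 0.41931432
uc = sqrt(0.71962816^2 + 0.13647161^2 + 0.73326973^2 + 0.37476659^2 + 0.41931432^2) = 1.1791727
U = k * uc = 3 * 1.1791727
U = 3.5375

3.5375


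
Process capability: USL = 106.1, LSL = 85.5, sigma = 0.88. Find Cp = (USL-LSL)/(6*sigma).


Cp = (USL - LSL) / (6 * sigma)
= (106.1 - 85.5) / (6 * 0.88)
= 20.6000 / 5.2800
= 3.9015

3.9015


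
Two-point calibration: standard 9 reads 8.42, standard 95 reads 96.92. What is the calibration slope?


slope = (y2 - y1) / (x2 - x1)
= (96.92 - 8.42) / (95 - 9)
= 88.5000 / 86
= 1.0291

1.0291


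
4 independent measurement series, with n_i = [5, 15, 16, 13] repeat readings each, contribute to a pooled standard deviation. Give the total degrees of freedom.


nu = sum_i (n_i - 1)
nu = ((5 - 1) + (15 - 1) + (16 - 1) + (13 - 1))
nu = 4 + 14 + 15 + 12
nu = 45

45


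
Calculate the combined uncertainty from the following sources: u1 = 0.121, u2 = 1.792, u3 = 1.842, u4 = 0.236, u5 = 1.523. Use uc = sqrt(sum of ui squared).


uc = sqrt(0.121^2 + 1.792^2 + 1.842^2 + 0.236^2 + 1.523^2)
uc = sqrt(8.994094)
uc = 2.9990

2.9990


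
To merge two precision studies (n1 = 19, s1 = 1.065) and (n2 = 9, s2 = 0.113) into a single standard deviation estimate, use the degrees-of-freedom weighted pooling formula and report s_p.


s_p = sqrt(((n1-1)*s1^2 + (n2-1)*s2^2) / (n1+n2-2))
numerator = (19-1)*1.065^2 + (9-1)*0.113^2 = 20.41605 + 0.102152 = 20.518202
denominator = 19 + 9 - 2 = 26
s_p^2 = 20.518202 / 26 = 0.78916162
s_p = sqrt(0.78916162) = 0.8883

0.8883


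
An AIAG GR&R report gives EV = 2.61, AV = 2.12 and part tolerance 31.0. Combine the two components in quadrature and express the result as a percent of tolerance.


GRR = sqrt(EV^2 + AV^2) = sqrt(2.61^2 + 2.12^2) = 3.3625139
%GRR = GRR / tol * 100 = 3.3625139 / 31.0 * 100
%GRR = 10.8468

10.8468


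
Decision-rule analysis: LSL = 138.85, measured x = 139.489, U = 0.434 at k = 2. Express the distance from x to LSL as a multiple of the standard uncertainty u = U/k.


u = U / k = 0.434 / 2 = 0.217
margin = |LSL - x| = |138.85 - 139.489| = 0.639
z = margin / u = 0.639 / 0.217
z = 2.9447

2.9447


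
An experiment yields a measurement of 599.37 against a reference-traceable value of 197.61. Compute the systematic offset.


Systematic error = measured - true
= 599.37 - 197.61
= 401.7600

401.7600


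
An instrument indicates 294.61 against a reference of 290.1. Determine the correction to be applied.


Correction = standard - reading
= 290.1 - 294.61
= -4.5100

-4.5100


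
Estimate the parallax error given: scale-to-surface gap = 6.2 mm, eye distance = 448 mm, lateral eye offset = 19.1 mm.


error = h * offset / d
= 6.2 * 19.1 / 448
= 0.2643

0.2643


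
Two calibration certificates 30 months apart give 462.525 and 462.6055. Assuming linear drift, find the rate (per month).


rate = (v2 - v1) / months
= (462.6055 - 462.525) / 30
= 0.0805 / 30
= 0.0027

0.0027


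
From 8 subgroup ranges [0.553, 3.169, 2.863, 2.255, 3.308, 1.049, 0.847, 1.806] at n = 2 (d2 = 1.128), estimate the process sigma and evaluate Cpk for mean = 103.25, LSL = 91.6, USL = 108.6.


R_bar = (0.553 + 3.169 + 2.863 + 2.255 + 3.308 + 1.049 + 0.847 + 1.806) / 8 = 1.98125
sigma = R_bar / d2 = 1.98125 / 1.128 = 1.7564273
Cp = (USL - LSL)/(6*sigma) = (108.6 - 91.6)/(6*1.7564273) = 1.6131
Cpu = (108.6 - 103.25)/(3*1.7564273) = 1.0153
Cpl = (103.25 - 91.6)/(3*1.7564273) = 2.2109
Cpk = min(Cpu, Cpl) = 1.0153

1.0153


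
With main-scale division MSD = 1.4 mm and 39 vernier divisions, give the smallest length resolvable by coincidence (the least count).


LC = MSD / n_div
= 1.4 / 39
= 0.0359

0.0359


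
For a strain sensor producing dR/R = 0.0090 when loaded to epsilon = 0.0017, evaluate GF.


GF = (dR/R) / epsilon
= 0.0090 / 0.0017
= 5.2941

5.2941


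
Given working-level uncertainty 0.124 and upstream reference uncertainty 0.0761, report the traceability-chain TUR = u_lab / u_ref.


TUR = u_lab / u_ref
= 0.124 / 0.0761
= 1.6294

1.6294


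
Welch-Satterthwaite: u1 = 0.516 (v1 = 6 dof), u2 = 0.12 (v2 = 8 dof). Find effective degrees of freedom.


uc = sqrt(u1^2 + u2^2) = sqrt(0.516^2 + 0.12^2) = 0.52976976
v_eff = uc^4 / (u1^4/v1 + u2^4/v2)
= 0.52976976^4 / (0.516^4/6 + 0.12^4/8)
= 0.07876779 / 0.011841296
v_eff = 6.6520

6.6520


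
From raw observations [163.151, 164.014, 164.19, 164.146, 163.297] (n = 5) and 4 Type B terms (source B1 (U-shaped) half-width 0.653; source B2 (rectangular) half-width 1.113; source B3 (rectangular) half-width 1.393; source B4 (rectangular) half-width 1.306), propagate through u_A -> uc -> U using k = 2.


mean = (163.151 + 164.014 + 164.19 + 164.146 + 163.297) / 5 = 163.7596
s = sqrt(sum((x - mean)^2)/(n-1)) = 0.49589848
u_A = s / sqrt(n) = 0.49589848 / sqrt(5) = 0.22177254
u_B1 = 0.653 / sqrt(2) = 0.46174073
u_B2 = 1.113 / sqrt(3) = 0.64259085
u_B3 = 1.393 / sqrt(3) = 0.80424892
u_B4 = 1.306 / sqrt(3) = 0.75401945
uc = sqrt(0.22177254^2 + 0.46174073^2 + 0.64259085^2 + 0.80424892^2 + 0.75401945^2) = 1.3750172
U = k * uc = 2 * 1.3750172
U = 2.7500

2.7500


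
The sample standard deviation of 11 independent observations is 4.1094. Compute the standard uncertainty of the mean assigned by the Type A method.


u_A = s / sqrt(n)
u_A = 4.1094 / sqrt(11)
u_A = 4.1094 / 3.3166248
u_A = 1.2390

1.2390


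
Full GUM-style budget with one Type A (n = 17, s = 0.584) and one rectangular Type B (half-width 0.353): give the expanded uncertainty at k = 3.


u_A = s / sqrt(n) = 0.584 / sqrt(17) = 0.14164081
u_B = half_width / sqrt(3) = 0.353 / sqrt(3) = 0.20380465
uc = sqrt(u_A^2 + u_B^2) = sqrt(0.14164081^2 + 0.20380465^2) = 0.24819036
U = k * uc = 3 * 0.24819036
U = 0.7446

0.7446


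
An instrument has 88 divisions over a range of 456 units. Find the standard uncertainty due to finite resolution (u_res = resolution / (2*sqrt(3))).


resolution = range / divisions
resolution = 456 / 88 = 5.1818182
u_res = resolution / (2*sqrt(3))
u_res = 5.1818182 / 3.4641016
u_res = 1.4959

1.4959


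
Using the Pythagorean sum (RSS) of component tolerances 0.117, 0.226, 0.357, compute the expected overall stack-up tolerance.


RSS = sqrt(0.117^2 + 0.226^2 + 0.357^2)
= sqrt(0.192214)
= 0.4384

0.4384


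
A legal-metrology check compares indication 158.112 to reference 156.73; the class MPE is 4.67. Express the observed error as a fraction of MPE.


e = indication - reference = 158.112 - 156.73 = 1.3820
|e| = 1.3820
ratio = |e| / MPE = 1.3820 / 4.67
ratio = 0.2959

0.2959


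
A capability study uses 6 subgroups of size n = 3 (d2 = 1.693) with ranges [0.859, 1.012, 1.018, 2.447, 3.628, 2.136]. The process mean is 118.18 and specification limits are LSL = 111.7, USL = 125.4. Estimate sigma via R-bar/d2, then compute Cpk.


R_bar = (0.859 + 1.012 + 1.018 + 2.447 + 3.628 + 2.136) / 6 = 1.85
sigma = R_bar / d2 = 1.85 / 1.693 = 1.0927348
Cp = (USL - LSL)/(6*sigma) = (125.4 - 111.7)/(6*1.0927348) = 2.0896
Cpu = (125.4 - 118.18)/(3*1.0927348) = 2.2024
Cpl = (118.18 - 111.7)/(3*1.0927348) = 1.9767
Cpk = min(Cpu, Cpl) = 1.9767

1.9767


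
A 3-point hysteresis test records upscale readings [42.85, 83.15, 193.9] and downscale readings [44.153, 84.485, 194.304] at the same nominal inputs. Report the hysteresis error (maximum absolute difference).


|42.85 - 44.153| = 1.3030
|83.15 - 84.485| = 1.3350
|193.9 - 194.304| = 0.4040
hysteresis = max(diffs) = 1.3350

1.3350


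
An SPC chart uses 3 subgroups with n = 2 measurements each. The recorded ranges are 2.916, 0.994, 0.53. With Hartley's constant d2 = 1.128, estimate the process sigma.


R_bar = (2.916 + 0.994 + 0.53) / 3
R_bar = 4.44 / 3 = 1.48
sigma_hat = R_bar / d2 = 1.48 / 1.128 = 1.3121

1.3121


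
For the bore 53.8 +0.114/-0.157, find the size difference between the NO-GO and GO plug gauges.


GO = nominal - lower_tol (smallest hole = maximum material condition)
GO = 53.8 - 0.157 = 53.643
NO-GO = nominal + upper_tol (largest hole = least material condition)
NO-GO = 53.8 + 0.114 = 53.914
spread = NO-GO - GO = 53.914 - 53.643 = 0.2710

0.2710


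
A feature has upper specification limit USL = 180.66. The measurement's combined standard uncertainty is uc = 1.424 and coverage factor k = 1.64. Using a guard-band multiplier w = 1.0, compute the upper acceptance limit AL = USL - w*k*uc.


U = k * uc = 1.64 * 1.424 = 2.33536
guard band g = w * U = 1.0 * 2.33536 = 2.33536
AL = USL - g = 180.66 - 2.33536
AL = 178.3246

178.3246


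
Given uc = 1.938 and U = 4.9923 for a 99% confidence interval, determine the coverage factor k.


k = U / uc
k = 4.9923 / 1.938
k = 2.576

2.576


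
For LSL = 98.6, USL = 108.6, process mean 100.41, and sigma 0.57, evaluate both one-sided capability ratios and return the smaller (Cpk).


Cpu = (USL - mean) / (3*sigma) = (108.6 - 100.41) / (3*0.57) = 4.7895
Cpl = (mean - LSL) / (3*sigma) = (100.41 - 98.6) / (3*0.57) = 1.0585
Cpk = min(Cpu, Cpl) = 1.0585

1.0585


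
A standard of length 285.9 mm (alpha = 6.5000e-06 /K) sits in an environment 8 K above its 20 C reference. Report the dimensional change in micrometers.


dL = L * alpha * dT
= 285.9 * 6.5000e-06 * 8
= 0.0148668 mm
dL_um = 0.0148668 * 1000 = 14.8668 um

14.8668


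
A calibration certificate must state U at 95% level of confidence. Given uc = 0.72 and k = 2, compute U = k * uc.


U = k * uc
U = 2 * 0.72
U = 1.4400

1.4400


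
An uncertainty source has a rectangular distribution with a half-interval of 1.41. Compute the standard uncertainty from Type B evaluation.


u_B = half_width / sqrt(3)
u_B = 1.41 / 1.7320508
u_B = 0.8141

0.8141


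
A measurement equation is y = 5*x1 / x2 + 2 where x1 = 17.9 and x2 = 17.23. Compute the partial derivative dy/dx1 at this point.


y = 5*x1 / x2 + 2
dy/dx1 = 5/x2
Evaluate at x2 = 17.23: c1 = 5 / 17.23
c1 = 0.2902

0.2902


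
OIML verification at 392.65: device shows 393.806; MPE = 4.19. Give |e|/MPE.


e = indication - reference = 393.806 - 392.65 = 1.1560
|e| = 1.1560
ratio = |e| / MPE = 1.1560 / 4.19
ratio = 0.2759

0.2759


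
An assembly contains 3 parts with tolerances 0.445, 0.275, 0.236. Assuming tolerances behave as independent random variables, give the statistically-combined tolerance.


RSS = sqrt(0.445^2 + 0.275^2 + 0.236^2)
= sqrt(0.329346)
= 0.5739

0.5739


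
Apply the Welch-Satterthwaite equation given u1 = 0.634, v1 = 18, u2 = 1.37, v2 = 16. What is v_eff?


uc = sqrt(u1^2 + u2^2) = sqrt(0.634^2 + 1.37^2) = 1.509588
v_eff = uc^4 / (u1^4/v1 + u2^4/v2)
= 1.509588^4 / (0.634^4/18 + 1.37^4/16)
= 5.1931843 / 0.22914814
v_eff = 22.6630

22.6630


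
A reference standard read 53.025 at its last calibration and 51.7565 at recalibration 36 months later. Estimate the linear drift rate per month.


rate = (v2 - v1) / months
= (51.7565 - 53.025) / 36
= -1.2685 / 36
= -0.0352

-0.0352


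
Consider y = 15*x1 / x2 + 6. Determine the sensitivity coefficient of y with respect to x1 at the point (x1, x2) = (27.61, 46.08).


y = 15*x1 / x2 + 6
dy/dx1 = 15/x2
Evaluate at x2 = 46.08: c1 = 15 / 46.08
c1 = 0.3255

0.3255


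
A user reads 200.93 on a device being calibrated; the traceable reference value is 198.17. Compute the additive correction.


Correction = standard - reading
= 198.17 - 200.93
= -2.7600

-2.7600


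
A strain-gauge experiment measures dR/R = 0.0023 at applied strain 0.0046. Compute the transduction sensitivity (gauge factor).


GF = (dR/R) / epsilon
= 0.0023 / 0.0046
= 0.5000

0.5000


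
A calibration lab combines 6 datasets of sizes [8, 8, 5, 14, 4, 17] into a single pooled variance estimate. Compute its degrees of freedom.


nu = sum_i (n_i - 1)
nu = ((8 - 1) + (8 - 1) + (5 - 1) + (14 - 1) + (4 - 1) + (17 - 1))
nu = 7 + 7 + 4 + 13 + 3 + 16
nu = 50

50


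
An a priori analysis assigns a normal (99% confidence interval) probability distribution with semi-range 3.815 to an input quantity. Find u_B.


u_B = half_width / 2.576
u_B = 3.815 / 2.576
u_B = 1.4810

1.4810


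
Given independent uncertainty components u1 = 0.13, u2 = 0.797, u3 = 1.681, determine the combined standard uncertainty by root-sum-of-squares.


uc = sqrt(0.13^2 + 0.797^2 + 1.681^2)
uc = sqrt(3.47787)
uc = 1.8649

1.8649


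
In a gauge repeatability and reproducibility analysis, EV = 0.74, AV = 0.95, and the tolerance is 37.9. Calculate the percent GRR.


GRR = sqrt(EV^2 + AV^2) = sqrt(0.74^2 + 0.95^2) = 1.204201
%GRR = GRR / tol * 100 = 1.204201 / 37.9 * 100
%GRR = 3.1773

3.1773


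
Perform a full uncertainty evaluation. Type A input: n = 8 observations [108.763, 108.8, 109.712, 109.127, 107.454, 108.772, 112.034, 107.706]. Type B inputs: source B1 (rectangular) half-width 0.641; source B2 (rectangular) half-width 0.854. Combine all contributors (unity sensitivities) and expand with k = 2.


mean = (108.763 + 108.8 + 109.712 + 109.127 + 107.454 + 108.772 + 112.034 + 107.706) / 8 = 109.046
s = sqrt(sum((x - mean)^2)/(n-1)) = 1.4103701
u_A = s / sqrt(n) = 1.4103701 / sqrt(8) = 0.49864113
u_B1 = 0.641 / sqrt(3) = 0.37008152
u_B2 = 0.854 / sqrt(3) = 0.49305713
uc = sqrt(0.49864113^2 + 0.37008152^2 + 0.49305713^2) = 0.7929115
U = k * uc = 2 * 0.7929115
U = 1.5858

1.5858


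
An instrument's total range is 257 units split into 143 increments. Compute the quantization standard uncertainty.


resolution = range / divisions
resolution = 257 / 143 = 1.7972028
u_res = resolution / (2*sqrt(3))
u_res = 1.7972028 / 3.4641016
u_res = 0.5188

0.5188


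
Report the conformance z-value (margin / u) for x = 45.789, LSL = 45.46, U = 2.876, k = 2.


u = U / k = 2.876 / 2 = 1.438
margin = |LSL - x| = |45.46 - 45.789| = 0.329
z = margin / u = 0.329 / 1.438
z = 0.2288

0.2288


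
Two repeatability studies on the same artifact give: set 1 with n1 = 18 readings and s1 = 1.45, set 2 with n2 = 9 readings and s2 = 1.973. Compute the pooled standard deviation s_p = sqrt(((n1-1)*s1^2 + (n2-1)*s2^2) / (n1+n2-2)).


s_p = sqrt(((n1-1)*s1^2 + (n2-1)*s2^2) / (n1+n2-2))
numerator = (18-1)*1.45^2 + (9-1)*1.973^2 = 35.7425 + 31.141832 = 66.884332
denominator = 18 + 9 - 2 = 25
s_p^2 = 66.884332 / 25 = 2.6753733
s_p = sqrt(2.6753733) = 1.6357

1.6357


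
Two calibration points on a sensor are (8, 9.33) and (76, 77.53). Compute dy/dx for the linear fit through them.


slope = (y2 - y1) / (x2 - x1)
= (77.53 - 9.33) / (76 - 8)
= 68.2000 / 68
= 1.0029

1.0029


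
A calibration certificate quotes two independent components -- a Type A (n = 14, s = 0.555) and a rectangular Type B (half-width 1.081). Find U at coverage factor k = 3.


u_A = s / sqrt(n) = 0.555 / sqrt(14) = 0.14832999
u_B = half_width / sqrt(3) = 1.081 / sqrt(3) = 0.62411564
uc = sqrt(u_A^2 + u_B^2) = sqrt(0.14832999^2 + 0.62411564^2) = 0.6414999
U = k * uc = 3 * 0.6414999
U = 1.9245

1.9245


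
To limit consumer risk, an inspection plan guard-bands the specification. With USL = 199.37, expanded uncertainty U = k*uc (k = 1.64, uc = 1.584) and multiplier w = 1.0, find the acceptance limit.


U = k * uc = 1.64 * 1.584 = 2.59776
guard band g = w * U = 1.0 * 2.59776 = 2.59776
AL = USL - g = 199.37 - 2.59776
AL = 196.7722

196.7722


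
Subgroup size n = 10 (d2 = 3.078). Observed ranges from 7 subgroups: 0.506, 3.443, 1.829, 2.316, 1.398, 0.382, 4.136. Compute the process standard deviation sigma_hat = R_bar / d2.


R_bar = (0.506 + 3.443 + 1.829 + 2.316 + 1.398 + 0.382 + 4.136) / 7
R_bar = 14.01 / 7 = 2.0014286
sigma_hat = R_bar / d2 = 2.0014286 / 3.078 = 0.6502

0.6502


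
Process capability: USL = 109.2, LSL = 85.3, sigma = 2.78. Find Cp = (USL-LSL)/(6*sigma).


Cp = (USL - LSL) / (6 * sigma)
= (109.2 - 85.3) / (6 * 2.78)
= 23.9000 / 16.6800
= 1.4329

1.4329


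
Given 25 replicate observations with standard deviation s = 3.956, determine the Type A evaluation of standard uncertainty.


u_A = s / sqrt(n)
u_A = 3.956 / sqrt(25)
u_A = 3.956 / 5
u_A = 0.7912

0.7912


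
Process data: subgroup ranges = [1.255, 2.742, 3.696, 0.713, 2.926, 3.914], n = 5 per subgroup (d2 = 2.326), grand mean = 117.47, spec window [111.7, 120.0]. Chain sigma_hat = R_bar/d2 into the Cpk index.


R_bar = (1.255 + 2.742 + 3.696 + 0.713 + 2.926 + 3.914) / 6 = 2.541
sigma = R_bar / d2 = 2.541 / 2.326 = 1.0924334
Cp = (USL - LSL)/(6*sigma) = (120.0 - 111.7)/(6*1.0924334) = 1.2663
Cpu = (120.0 - 117.47)/(3*1.0924334) = 0.7720
Cpl = (117.47 - 111.7)/(3*1.0924334) = 1.7606
Cpk = min(Cpu, Cpl) = 0.7720

0.7720


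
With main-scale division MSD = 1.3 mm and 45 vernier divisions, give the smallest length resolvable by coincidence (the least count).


LC = MSD / n_div
= 1.3 / 45
= 0.0289

0.0289


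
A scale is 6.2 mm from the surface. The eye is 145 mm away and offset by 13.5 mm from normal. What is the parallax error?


error = h * offset / d
= 6.2 * 13.5 / 145
= 0.5772

0.5772


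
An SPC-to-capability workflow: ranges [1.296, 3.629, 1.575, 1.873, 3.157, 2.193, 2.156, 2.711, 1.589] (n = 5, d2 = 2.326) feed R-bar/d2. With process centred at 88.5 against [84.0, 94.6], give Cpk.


R_bar = (1.296 + 3.629 + 1.575 + 1.873 + 3.157 + 2.193 + 2.156 + 2.711 + 1.589) / 9 = 2.2421111
sigma = R_bar / d2 = 2.2421111 / 2.326 = 0.96393426
Cp = (USL - LSL)/(6*sigma) = (94.6 - 84.0)/(6*0.96393426) = 1.8328
Cpu = (94.6 - 88.5)/(3*0.96393426) = 2.1094
Cpl = (88.5 - 84.0)/(3*0.96393426) = 1.5561
Cpk = min(Cpu, Cpl) = 1.5561

1.5561


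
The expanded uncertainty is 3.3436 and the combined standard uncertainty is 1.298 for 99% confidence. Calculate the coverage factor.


k = U / uc
k = 3.3436 / 1.298
k = 2.576

2.576


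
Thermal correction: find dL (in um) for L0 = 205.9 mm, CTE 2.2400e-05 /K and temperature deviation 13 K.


dL = L * alpha * dT
= 205.9 * 2.2400e-05 * 13
= 0.0599581 mm
dL_um = 0.0599581 * 1000 = 59.9581 um

59.9581


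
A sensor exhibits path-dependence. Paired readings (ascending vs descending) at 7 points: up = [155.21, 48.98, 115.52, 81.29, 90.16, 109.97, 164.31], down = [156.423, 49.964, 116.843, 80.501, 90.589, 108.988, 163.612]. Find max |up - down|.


|155.21 - 156.423| = 1.2130
|48.98 - 49.964| = 0.9840
|115.52 - 116.843| = 1.3230
|81.29 - 80.501| = 0.7890
|90.16 - 90.589| = 0.4290
|109.97 - 108.988| = 0.9820
|164.31 - 163.612| = 0.6980
hysteresis = max(diffs) = 1.3230

1.3230


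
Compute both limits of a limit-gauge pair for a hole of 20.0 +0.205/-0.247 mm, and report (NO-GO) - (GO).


GO = nominal - lower_tol (smallest hole = maximum material condition)
GO = 20.0 - 0.247 = 19.753
NO-GO = nominal + upper_tol (largest hole = least material condition)
NO-GO = 20.0 + 0.205 = 20.205
spread = NO-GO - GO = 20.205 - 19.753 = 0.4520

0.4520


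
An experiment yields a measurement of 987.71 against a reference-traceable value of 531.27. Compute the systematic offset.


Systematic error = measured - true
= 987.71 - 531.27
= 456.4400

456.4400


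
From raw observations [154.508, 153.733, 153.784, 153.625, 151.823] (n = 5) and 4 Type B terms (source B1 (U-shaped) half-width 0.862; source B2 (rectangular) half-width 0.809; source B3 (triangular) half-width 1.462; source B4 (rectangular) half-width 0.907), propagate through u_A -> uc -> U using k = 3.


mean = (154.508 + 153.733 + 153.784 + 153.625 + 151.823) / 5 = 153.4946
s = sqrt(sum((x - mean)^2)/(n-1)) = 0.99734864
u_A = s / sqrt(n) = 0.99734864 / sqrt(5) = 0.44602787
u_B1 = 0.862 / sqrt(2) = 0.60952605
u_B2 = 0.809 / sqrt(3) = 0.46707637
u_B3 = 1.462 / sqrt(6) = 0.596859
u_B4 = 0.907 / sqrt(3) = 0.52365669
uc = sqrt(0.44602787^2 + 0.60952605^2 + 0.46707637^2 + 0.596859^2 + 0.52365669^2) = 1.1912515
U = k * uc = 3 * 1.1912515
U = 3.5738

3.5738


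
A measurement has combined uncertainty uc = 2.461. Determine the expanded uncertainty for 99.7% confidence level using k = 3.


U = k * uc
U = 3 * 2.461
U = 7.3830

7.3830


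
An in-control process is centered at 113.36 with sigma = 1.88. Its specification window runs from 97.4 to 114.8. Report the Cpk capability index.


Cpu = (USL - mean) / (3*sigma) = (114.8 - 113.36) / (3*1.88) = 0.2553
Cpl = (mean - LSL) / (3*sigma) = (113.36 - 97.4) / (3*1.88) = 2.8298
Cpk = min(Cpu, Cpl) = 0.2553

0.2553


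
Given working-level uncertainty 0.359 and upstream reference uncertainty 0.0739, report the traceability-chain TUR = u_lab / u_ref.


TUR = u_lab / u_ref
= 0.359 / 0.0739
= 4.8579

4.8579


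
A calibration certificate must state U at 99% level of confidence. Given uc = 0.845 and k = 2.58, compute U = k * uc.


U = k * uc
U = 2.58 * 0.845
U = 2.1801

2.1801


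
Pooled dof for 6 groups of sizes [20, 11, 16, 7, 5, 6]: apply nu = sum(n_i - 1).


nu = sum_i (n_i - 1)
nu = ((20 - 1) + (11 - 1) + (16 - 1) + (7 - 1) + (5 - 1) + (6 - 1))
nu = 19 + 10 + 15 + 6 + 4 + 5
nu = 59

59


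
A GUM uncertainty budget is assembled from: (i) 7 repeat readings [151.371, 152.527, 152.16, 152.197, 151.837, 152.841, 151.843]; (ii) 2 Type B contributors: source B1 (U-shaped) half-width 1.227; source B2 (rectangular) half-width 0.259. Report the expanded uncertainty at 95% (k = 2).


mean = (151.371 + 152.527 + 152.16 + 152.197 + 151.837 + 152.841 + 151.843) / 7 = 152.1108571
s = sqrt(sum((x - mean)^2)/(n-1)) = 0.48481145
u_A = s / sqrt(n) = 0.48481145 / sqrt(7) = 0.1832415
u_B1 = 1.227 / sqrt(2) = 0.86762002
u_B2 = 0.259 / sqrt(3) = 0.14953372
uc = sqrt(0.1832415^2 + 0.86762002^2 + 0.14953372^2) = 0.89927876
U = k * uc = 2 * 0.89927876
U = 1.7986

1.7986


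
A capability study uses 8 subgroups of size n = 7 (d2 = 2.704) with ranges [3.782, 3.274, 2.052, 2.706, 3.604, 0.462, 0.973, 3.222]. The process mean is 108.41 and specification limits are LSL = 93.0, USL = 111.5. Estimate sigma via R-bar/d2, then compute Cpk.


R_bar = (3.782 + 3.274 + 2.052 + 2.706 + 3.604 + 0.462 + 0.973 + 3.222) / 8 = 2.509375
sigma = R_bar / d2 = 2.509375 / 2.704 = 0.9280233
Cp = (USL - LSL)/(6*sigma) = (111.5 - 93.0)/(6*0.9280233) = 3.3225
Cpu = (111.5 - 108.41)/(3*0.9280233) = 1.1099
Cpl = (108.41 - 93.0)/(3*0.9280233) = 5.5351
Cpk = min(Cpu, Cpl) = 1.1099

1.1099


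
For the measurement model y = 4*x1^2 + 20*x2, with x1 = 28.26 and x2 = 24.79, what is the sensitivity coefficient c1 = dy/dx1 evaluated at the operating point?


y = 4*x1^2 + 20*x2
dy/dx1 = 2*4*x1
Evaluate at x1 = 28.26: c1 = 8 * 28.26
c1 = 226.0800

226.0800


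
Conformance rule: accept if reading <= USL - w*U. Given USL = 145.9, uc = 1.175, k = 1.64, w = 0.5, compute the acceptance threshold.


U = k * uc = 1.64 * 1.175 = 1.927
guard band g = w * U = 0.5 * 1.927 = 0.9635
AL = USL - g = 145.9 - 0.9635
AL = 144.9365

144.9365


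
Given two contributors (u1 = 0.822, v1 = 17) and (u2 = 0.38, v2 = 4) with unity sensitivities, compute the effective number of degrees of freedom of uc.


uc = sqrt(u1^2 + u2^2) = sqrt(0.822^2 + 0.38^2) = 0.90558489
v_eff = uc^4 / (u1^4/v1 + u2^4/v2)
= 0.90558489^4 / (0.822^4/17 + 0.38^4/4)
= 0.67253776 / 0.032068656
v_eff = 20.9718

20.9718


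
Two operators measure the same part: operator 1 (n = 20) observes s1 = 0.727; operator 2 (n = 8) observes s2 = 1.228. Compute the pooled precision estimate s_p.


s_p = sqrt(((n1-1)*s1^2 + (n2-1)*s2^2) / (n1+n2-2))
numerator = (20-1)*0.727^2 + (8-1)*1.228^2 = 10.042051 + 10.555888 = 20.597939
denominator = 20 + 8 - 2 = 26
s_p^2 = 20.597939 / 26 = 0.79222842
s_p = sqrt(0.79222842) = 0.8901

0.8901


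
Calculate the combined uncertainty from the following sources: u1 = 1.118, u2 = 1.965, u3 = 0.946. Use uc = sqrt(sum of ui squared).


uc = sqrt(1.118^2 + 1.965^2 + 0.946^2)
uc = sqrt(6.006065)
uc = 2.4507

2.4507


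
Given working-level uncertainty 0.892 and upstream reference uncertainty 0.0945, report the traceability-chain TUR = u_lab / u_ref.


TUR = u_lab / u_ref
= 0.892 / 0.0945
= 9.4392

9.4392


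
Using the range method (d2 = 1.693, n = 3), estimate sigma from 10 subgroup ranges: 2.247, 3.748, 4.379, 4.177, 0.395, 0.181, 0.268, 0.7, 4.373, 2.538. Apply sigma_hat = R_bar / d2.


R_bar = (2.247 + 3.748 + 4.379 + 4.177 + 0.395 + 0.181 + 0.268 + 0.7 + 4.373 + 2.538) / 10
R_bar = 23.006 / 10 = 2.3006
sigma_hat = R_bar / d2 = 2.3006 / 1.693 = 1.3589

1.3589


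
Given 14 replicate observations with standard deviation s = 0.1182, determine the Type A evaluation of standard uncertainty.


u_A = s / sqrt(n)
u_A = 0.1182 / sqrt(14)
u_A = 0.1182 / 3.7416574
u_A = 0.0316

0.0316


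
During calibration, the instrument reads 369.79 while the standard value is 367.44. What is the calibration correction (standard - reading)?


Correction = standard - reading
= 367.44 - 369.79
= -2.3500

-2.3500


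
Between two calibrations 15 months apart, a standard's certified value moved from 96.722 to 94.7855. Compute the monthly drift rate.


rate = (v2 - v1) / months
= (94.7855 - 96.722) / 15
= -1.9365 / 15
= -0.1291

-0.1291


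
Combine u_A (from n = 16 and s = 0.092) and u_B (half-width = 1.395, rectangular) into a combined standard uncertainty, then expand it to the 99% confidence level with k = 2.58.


u_A = s / sqrt(n) = 0.092 / sqrt(16) = 0.023
u_B = half_width / sqrt(3) = 1.395 / sqrt(3) = 0.80540363
uc = sqrt(u_A^2 + u_B^2) = sqrt(0.023^2 + 0.80540363^2) = 0.80573197
U = k * uc = 2.58 * 0.80573197
U = 2.0788

2.0788


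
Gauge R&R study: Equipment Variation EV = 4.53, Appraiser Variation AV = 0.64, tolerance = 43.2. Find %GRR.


GRR = sqrt(EV^2 + AV^2) = sqrt(4.53^2 + 0.64^2) = 4.5749863
%GRR = GRR / tol * 100 = 4.5749863 / 43.2 * 100
%GRR = 10.5902

10.5902


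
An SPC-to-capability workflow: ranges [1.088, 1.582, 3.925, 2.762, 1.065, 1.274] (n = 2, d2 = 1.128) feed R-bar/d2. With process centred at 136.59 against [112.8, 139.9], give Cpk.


R_bar = (1.088 + 1.582 + 3.925 + 2.762 + 1.065 + 1.274) / 6 = 1.9493333
sigma = R_bar / d2 = 1.9493333 / 1.128 = 1.7281324
Cp = (USL - LSL)/(6*sigma) = (139.9 - 112.8)/(6*1.7281324) = 2.6136
Cpu = (139.9 - 136.59)/(3*1.7281324) = 0.6385
Cpl = (136.59 - 112.8)/(3*1.7281324) = 4.5888
Cpk = min(Cpu, Cpl) = 0.6385

0.6385


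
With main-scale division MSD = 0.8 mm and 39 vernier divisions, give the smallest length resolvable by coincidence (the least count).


LC = MSD / n_div
= 0.8 / 39
= 0.0205

0.0205


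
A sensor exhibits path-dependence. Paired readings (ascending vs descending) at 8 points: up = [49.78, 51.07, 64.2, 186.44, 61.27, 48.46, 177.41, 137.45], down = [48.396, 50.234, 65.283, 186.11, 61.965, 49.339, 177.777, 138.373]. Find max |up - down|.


|49.78 - 48.396| = 1.3840
|51.07 - 50.234| = 0.8360
|64.2 - 65.283| = 1.0830
|186.44 - 186.11| = 0.3300
|61.27 - 61.965| = 0.6950
|48.46 - 49.339| = 0.8790
|177.41 - 177.777| = 0.3670
|137.45 - 138.373| = 0.9230
hysteresis = max(diffs) = 1.3840

1.3840


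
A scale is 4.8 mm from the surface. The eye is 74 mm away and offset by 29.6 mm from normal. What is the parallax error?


error = h * offset / d
= 4.8 * 29.6 / 74
= 1.9200

1.9200


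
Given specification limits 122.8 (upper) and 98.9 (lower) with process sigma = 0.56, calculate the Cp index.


Cp = (USL - LSL) / (6 * sigma)
= (122.8 - 98.9) / (6 * 0.56)
= 23.9000 / 3.3600
= 7.1131

7.1131


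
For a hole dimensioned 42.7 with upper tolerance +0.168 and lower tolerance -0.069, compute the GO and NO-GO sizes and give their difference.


GO = nominal - lower_tol (smallest hole = maximum material condition)
GO = 42.7 - 0.069 = 42.631
NO-GO = nominal + upper_tol (largest hole = least material condition)
NO-GO = 42.7 + 0.168 = 42.868
spread = NO-GO - GO = 42.868 - 42.631 = 0.2370

0.2370


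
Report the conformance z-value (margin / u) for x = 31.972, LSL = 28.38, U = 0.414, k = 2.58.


u = U / k = 0.414 / 2.58 = 0.16046512
margin = |LSL - x| = |28.38 - 31.972| = 3.592
z = margin / u = 3.592 / 0.16046512
z = 22.3849

22.3849


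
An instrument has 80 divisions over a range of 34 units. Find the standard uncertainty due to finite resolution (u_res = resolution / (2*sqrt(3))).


resolution = range / divisions
resolution = 34 / 80 = 0.425
u_res = resolution / (2*sqrt(3))
u_res = 0.425 / 3.4641016
u_res = 0.1227

0.1227


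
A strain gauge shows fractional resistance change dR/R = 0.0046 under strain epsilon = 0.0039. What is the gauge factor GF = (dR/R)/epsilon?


GF = (dR/R) / epsilon
= 0.0046 / 0.0039
= 1.1795

1.1795


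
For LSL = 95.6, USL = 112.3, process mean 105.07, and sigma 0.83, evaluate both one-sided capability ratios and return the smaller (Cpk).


Cpu = (USL - mean) / (3*sigma) = (112.3 - 105.07) / (3*0.83) = 2.9036
Cpl = (mean - LSL) / (3*sigma) = (105.07 - 95.6) / (3*0.83) = 3.8032
Cpk = min(Cpu, Cpl) = 2.9036

2.9036


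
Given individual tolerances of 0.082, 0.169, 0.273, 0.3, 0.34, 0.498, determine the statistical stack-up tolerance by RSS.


RSS = sqrt(0.082^2 + 0.169^2 + 0.273^2 + 0.3^2 + 0.34^2 + 0.498^2)
= sqrt(0.563418)
= 0.7506

0.7506
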